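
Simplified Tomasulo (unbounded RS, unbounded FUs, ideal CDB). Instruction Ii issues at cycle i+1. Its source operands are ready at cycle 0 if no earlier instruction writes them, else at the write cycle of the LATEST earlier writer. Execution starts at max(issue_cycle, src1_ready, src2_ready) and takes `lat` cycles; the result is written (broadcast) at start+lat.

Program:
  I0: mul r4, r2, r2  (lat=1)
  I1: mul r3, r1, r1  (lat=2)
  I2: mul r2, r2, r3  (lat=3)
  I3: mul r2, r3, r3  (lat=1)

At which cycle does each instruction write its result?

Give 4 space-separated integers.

Answer: 2 4 7 5

Derivation:
I0 mul r4: issue@1 deps=(None,None) exec_start@1 write@2
I1 mul r3: issue@2 deps=(None,None) exec_start@2 write@4
I2 mul r2: issue@3 deps=(None,1) exec_start@4 write@7
I3 mul r2: issue@4 deps=(1,1) exec_start@4 write@5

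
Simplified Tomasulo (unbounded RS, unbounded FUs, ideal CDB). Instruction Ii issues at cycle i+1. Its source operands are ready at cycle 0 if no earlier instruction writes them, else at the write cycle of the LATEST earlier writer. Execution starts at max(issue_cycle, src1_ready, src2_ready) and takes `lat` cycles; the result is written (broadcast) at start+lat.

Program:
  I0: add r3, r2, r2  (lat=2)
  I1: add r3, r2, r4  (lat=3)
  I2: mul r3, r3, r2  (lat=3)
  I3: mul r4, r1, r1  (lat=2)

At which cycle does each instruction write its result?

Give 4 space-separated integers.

I0 add r3: issue@1 deps=(None,None) exec_start@1 write@3
I1 add r3: issue@2 deps=(None,None) exec_start@2 write@5
I2 mul r3: issue@3 deps=(1,None) exec_start@5 write@8
I3 mul r4: issue@4 deps=(None,None) exec_start@4 write@6

Answer: 3 5 8 6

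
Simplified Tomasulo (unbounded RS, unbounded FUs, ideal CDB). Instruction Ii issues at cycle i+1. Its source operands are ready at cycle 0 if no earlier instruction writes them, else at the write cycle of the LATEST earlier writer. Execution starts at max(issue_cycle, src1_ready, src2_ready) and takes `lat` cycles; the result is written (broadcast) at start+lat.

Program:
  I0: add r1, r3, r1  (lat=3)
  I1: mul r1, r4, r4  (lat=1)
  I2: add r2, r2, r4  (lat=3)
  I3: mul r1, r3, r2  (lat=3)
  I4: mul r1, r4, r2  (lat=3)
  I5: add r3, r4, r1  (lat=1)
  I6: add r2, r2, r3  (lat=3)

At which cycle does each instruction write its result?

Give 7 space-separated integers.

Answer: 4 3 6 9 9 10 13

Derivation:
I0 add r1: issue@1 deps=(None,None) exec_start@1 write@4
I1 mul r1: issue@2 deps=(None,None) exec_start@2 write@3
I2 add r2: issue@3 deps=(None,None) exec_start@3 write@6
I3 mul r1: issue@4 deps=(None,2) exec_start@6 write@9
I4 mul r1: issue@5 deps=(None,2) exec_start@6 write@9
I5 add r3: issue@6 deps=(None,4) exec_start@9 write@10
I6 add r2: issue@7 deps=(2,5) exec_start@10 write@13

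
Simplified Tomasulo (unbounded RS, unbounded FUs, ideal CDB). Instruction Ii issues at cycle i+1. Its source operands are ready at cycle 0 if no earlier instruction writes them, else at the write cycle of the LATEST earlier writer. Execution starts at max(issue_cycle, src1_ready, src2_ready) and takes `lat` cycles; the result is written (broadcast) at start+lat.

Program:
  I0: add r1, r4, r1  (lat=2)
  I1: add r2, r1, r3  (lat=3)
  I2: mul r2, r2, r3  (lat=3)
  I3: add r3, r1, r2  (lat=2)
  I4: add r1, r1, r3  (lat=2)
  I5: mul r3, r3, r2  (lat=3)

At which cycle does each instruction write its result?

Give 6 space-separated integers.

I0 add r1: issue@1 deps=(None,None) exec_start@1 write@3
I1 add r2: issue@2 deps=(0,None) exec_start@3 write@6
I2 mul r2: issue@3 deps=(1,None) exec_start@6 write@9
I3 add r3: issue@4 deps=(0,2) exec_start@9 write@11
I4 add r1: issue@5 deps=(0,3) exec_start@11 write@13
I5 mul r3: issue@6 deps=(3,2) exec_start@11 write@14

Answer: 3 6 9 11 13 14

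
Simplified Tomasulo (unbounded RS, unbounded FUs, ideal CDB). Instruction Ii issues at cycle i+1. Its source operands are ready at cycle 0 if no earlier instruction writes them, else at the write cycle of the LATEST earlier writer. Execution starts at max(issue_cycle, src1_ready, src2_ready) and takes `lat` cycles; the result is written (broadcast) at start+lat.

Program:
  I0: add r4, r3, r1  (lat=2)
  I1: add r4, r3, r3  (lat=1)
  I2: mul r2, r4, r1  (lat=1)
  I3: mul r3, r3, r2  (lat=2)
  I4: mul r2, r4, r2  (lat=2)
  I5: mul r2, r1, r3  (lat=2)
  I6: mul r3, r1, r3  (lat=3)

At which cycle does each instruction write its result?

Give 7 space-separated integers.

Answer: 3 3 4 6 7 8 10

Derivation:
I0 add r4: issue@1 deps=(None,None) exec_start@1 write@3
I1 add r4: issue@2 deps=(None,None) exec_start@2 write@3
I2 mul r2: issue@3 deps=(1,None) exec_start@3 write@4
I3 mul r3: issue@4 deps=(None,2) exec_start@4 write@6
I4 mul r2: issue@5 deps=(1,2) exec_start@5 write@7
I5 mul r2: issue@6 deps=(None,3) exec_start@6 write@8
I6 mul r3: issue@7 deps=(None,3) exec_start@7 write@10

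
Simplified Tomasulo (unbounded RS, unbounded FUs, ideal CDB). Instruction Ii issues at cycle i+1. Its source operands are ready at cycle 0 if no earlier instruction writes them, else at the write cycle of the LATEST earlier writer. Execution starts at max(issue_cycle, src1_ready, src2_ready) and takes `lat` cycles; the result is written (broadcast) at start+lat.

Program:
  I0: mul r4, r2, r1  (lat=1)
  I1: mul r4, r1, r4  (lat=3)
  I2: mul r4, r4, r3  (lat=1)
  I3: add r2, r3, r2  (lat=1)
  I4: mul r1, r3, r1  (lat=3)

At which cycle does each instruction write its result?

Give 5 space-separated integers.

Answer: 2 5 6 5 8

Derivation:
I0 mul r4: issue@1 deps=(None,None) exec_start@1 write@2
I1 mul r4: issue@2 deps=(None,0) exec_start@2 write@5
I2 mul r4: issue@3 deps=(1,None) exec_start@5 write@6
I3 add r2: issue@4 deps=(None,None) exec_start@4 write@5
I4 mul r1: issue@5 deps=(None,None) exec_start@5 write@8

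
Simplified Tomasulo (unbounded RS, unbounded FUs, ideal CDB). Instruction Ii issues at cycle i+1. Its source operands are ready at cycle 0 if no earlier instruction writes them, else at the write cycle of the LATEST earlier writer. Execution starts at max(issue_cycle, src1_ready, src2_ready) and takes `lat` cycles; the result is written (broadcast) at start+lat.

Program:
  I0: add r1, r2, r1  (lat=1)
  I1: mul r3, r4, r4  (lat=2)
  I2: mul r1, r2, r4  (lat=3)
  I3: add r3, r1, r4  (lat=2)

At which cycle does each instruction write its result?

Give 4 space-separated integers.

I0 add r1: issue@1 deps=(None,None) exec_start@1 write@2
I1 mul r3: issue@2 deps=(None,None) exec_start@2 write@4
I2 mul r1: issue@3 deps=(None,None) exec_start@3 write@6
I3 add r3: issue@4 deps=(2,None) exec_start@6 write@8

Answer: 2 4 6 8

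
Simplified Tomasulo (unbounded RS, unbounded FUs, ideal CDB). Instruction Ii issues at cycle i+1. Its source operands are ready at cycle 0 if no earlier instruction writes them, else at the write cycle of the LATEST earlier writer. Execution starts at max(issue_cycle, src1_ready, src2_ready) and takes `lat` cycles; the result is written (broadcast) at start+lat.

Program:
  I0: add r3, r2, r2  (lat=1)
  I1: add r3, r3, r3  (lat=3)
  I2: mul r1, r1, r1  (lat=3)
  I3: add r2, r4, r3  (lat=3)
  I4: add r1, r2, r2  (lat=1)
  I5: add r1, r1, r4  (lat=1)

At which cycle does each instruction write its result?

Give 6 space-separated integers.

Answer: 2 5 6 8 9 10

Derivation:
I0 add r3: issue@1 deps=(None,None) exec_start@1 write@2
I1 add r3: issue@2 deps=(0,0) exec_start@2 write@5
I2 mul r1: issue@3 deps=(None,None) exec_start@3 write@6
I3 add r2: issue@4 deps=(None,1) exec_start@5 write@8
I4 add r1: issue@5 deps=(3,3) exec_start@8 write@9
I5 add r1: issue@6 deps=(4,None) exec_start@9 write@10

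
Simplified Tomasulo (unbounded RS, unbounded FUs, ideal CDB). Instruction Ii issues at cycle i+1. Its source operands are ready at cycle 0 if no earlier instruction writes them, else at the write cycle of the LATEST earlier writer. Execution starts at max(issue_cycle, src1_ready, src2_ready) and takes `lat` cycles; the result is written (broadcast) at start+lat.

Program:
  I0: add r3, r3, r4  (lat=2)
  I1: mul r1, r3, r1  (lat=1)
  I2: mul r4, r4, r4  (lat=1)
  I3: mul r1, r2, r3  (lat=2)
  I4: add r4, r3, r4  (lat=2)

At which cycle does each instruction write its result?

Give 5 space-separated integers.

Answer: 3 4 4 6 7

Derivation:
I0 add r3: issue@1 deps=(None,None) exec_start@1 write@3
I1 mul r1: issue@2 deps=(0,None) exec_start@3 write@4
I2 mul r4: issue@3 deps=(None,None) exec_start@3 write@4
I3 mul r1: issue@4 deps=(None,0) exec_start@4 write@6
I4 add r4: issue@5 deps=(0,2) exec_start@5 write@7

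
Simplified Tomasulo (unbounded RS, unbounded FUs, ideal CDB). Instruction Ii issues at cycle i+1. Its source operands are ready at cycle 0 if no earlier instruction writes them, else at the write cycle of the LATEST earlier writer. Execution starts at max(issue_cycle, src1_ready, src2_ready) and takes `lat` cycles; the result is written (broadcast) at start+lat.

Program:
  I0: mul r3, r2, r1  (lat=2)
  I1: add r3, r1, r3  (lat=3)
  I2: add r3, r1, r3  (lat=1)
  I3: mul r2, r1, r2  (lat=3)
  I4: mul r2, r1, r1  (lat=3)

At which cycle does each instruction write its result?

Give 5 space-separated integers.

I0 mul r3: issue@1 deps=(None,None) exec_start@1 write@3
I1 add r3: issue@2 deps=(None,0) exec_start@3 write@6
I2 add r3: issue@3 deps=(None,1) exec_start@6 write@7
I3 mul r2: issue@4 deps=(None,None) exec_start@4 write@7
I4 mul r2: issue@5 deps=(None,None) exec_start@5 write@8

Answer: 3 6 7 7 8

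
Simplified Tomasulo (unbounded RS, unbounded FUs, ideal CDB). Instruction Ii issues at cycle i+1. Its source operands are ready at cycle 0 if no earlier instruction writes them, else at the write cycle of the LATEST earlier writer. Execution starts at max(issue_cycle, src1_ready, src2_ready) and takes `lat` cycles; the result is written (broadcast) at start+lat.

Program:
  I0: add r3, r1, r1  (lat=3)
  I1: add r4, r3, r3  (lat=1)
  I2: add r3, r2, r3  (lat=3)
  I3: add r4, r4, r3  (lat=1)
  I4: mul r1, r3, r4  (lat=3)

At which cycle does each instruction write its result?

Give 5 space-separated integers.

Answer: 4 5 7 8 11

Derivation:
I0 add r3: issue@1 deps=(None,None) exec_start@1 write@4
I1 add r4: issue@2 deps=(0,0) exec_start@4 write@5
I2 add r3: issue@3 deps=(None,0) exec_start@4 write@7
I3 add r4: issue@4 deps=(1,2) exec_start@7 write@8
I4 mul r1: issue@5 deps=(2,3) exec_start@8 write@11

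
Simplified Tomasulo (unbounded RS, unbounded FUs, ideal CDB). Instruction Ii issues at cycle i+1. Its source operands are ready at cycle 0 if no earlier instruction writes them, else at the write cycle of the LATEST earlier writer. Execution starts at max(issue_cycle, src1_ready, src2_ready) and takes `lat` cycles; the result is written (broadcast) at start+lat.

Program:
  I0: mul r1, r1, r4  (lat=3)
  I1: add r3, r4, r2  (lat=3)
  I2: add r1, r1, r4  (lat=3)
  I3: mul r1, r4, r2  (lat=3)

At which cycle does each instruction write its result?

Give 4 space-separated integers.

I0 mul r1: issue@1 deps=(None,None) exec_start@1 write@4
I1 add r3: issue@2 deps=(None,None) exec_start@2 write@5
I2 add r1: issue@3 deps=(0,None) exec_start@4 write@7
I3 mul r1: issue@4 deps=(None,None) exec_start@4 write@7

Answer: 4 5 7 7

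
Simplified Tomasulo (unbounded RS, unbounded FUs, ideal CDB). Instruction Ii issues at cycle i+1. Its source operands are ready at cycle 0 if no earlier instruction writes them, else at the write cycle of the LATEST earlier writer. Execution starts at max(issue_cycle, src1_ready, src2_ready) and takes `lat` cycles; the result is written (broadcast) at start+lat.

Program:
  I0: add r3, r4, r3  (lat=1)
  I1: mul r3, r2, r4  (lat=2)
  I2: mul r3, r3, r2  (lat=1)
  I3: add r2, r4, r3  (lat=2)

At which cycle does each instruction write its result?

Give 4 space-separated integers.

Answer: 2 4 5 7

Derivation:
I0 add r3: issue@1 deps=(None,None) exec_start@1 write@2
I1 mul r3: issue@2 deps=(None,None) exec_start@2 write@4
I2 mul r3: issue@3 deps=(1,None) exec_start@4 write@5
I3 add r2: issue@4 deps=(None,2) exec_start@5 write@7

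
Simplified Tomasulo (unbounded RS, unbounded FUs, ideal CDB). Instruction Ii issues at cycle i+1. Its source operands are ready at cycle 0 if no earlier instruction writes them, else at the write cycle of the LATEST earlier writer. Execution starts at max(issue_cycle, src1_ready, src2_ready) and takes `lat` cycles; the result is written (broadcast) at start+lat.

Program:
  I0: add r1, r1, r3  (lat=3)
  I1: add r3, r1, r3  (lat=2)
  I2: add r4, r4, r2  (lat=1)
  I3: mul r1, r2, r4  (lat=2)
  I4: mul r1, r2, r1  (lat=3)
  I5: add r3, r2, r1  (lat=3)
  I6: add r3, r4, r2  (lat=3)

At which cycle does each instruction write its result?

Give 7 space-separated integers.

Answer: 4 6 4 6 9 12 10

Derivation:
I0 add r1: issue@1 deps=(None,None) exec_start@1 write@4
I1 add r3: issue@2 deps=(0,None) exec_start@4 write@6
I2 add r4: issue@3 deps=(None,None) exec_start@3 write@4
I3 mul r1: issue@4 deps=(None,2) exec_start@4 write@6
I4 mul r1: issue@5 deps=(None,3) exec_start@6 write@9
I5 add r3: issue@6 deps=(None,4) exec_start@9 write@12
I6 add r3: issue@7 deps=(2,None) exec_start@7 write@10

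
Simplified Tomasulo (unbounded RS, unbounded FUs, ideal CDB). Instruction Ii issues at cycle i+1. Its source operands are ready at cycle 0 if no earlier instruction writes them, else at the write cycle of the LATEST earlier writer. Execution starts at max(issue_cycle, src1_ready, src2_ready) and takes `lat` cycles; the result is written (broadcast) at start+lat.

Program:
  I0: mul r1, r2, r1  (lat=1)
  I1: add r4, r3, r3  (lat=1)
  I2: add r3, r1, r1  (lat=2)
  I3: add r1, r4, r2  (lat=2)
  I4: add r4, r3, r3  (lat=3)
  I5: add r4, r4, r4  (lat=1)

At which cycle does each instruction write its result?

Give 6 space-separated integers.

Answer: 2 3 5 6 8 9

Derivation:
I0 mul r1: issue@1 deps=(None,None) exec_start@1 write@2
I1 add r4: issue@2 deps=(None,None) exec_start@2 write@3
I2 add r3: issue@3 deps=(0,0) exec_start@3 write@5
I3 add r1: issue@4 deps=(1,None) exec_start@4 write@6
I4 add r4: issue@5 deps=(2,2) exec_start@5 write@8
I5 add r4: issue@6 deps=(4,4) exec_start@8 write@9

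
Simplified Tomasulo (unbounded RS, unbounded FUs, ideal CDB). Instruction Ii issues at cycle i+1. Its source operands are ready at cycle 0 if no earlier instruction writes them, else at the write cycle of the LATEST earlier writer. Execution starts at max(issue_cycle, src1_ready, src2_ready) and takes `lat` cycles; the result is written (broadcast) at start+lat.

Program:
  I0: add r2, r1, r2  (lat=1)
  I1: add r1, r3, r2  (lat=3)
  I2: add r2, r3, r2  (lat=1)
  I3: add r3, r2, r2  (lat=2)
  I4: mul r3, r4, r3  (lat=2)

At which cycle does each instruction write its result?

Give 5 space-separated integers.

Answer: 2 5 4 6 8

Derivation:
I0 add r2: issue@1 deps=(None,None) exec_start@1 write@2
I1 add r1: issue@2 deps=(None,0) exec_start@2 write@5
I2 add r2: issue@3 deps=(None,0) exec_start@3 write@4
I3 add r3: issue@4 deps=(2,2) exec_start@4 write@6
I4 mul r3: issue@5 deps=(None,3) exec_start@6 write@8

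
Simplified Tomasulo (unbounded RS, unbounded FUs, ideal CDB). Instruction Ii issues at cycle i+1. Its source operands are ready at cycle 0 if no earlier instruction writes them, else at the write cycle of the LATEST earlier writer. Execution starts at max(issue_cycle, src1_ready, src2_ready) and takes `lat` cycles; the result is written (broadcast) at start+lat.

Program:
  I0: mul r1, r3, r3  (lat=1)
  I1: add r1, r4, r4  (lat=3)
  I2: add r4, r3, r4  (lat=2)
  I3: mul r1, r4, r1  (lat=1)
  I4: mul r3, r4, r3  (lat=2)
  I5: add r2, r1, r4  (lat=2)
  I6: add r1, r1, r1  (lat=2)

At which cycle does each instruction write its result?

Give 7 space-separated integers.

I0 mul r1: issue@1 deps=(None,None) exec_start@1 write@2
I1 add r1: issue@2 deps=(None,None) exec_start@2 write@5
I2 add r4: issue@3 deps=(None,None) exec_start@3 write@5
I3 mul r1: issue@4 deps=(2,1) exec_start@5 write@6
I4 mul r3: issue@5 deps=(2,None) exec_start@5 write@7
I5 add r2: issue@6 deps=(3,2) exec_start@6 write@8
I6 add r1: issue@7 deps=(3,3) exec_start@7 write@9

Answer: 2 5 5 6 7 8 9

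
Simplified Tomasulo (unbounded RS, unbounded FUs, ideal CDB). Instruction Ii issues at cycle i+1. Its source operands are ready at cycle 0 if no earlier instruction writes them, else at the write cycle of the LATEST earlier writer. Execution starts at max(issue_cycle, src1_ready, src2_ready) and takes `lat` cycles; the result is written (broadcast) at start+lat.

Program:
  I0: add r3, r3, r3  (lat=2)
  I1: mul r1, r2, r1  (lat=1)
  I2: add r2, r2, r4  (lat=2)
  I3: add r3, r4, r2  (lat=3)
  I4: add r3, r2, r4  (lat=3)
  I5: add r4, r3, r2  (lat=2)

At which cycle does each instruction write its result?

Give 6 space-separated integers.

Answer: 3 3 5 8 8 10

Derivation:
I0 add r3: issue@1 deps=(None,None) exec_start@1 write@3
I1 mul r1: issue@2 deps=(None,None) exec_start@2 write@3
I2 add r2: issue@3 deps=(None,None) exec_start@3 write@5
I3 add r3: issue@4 deps=(None,2) exec_start@5 write@8
I4 add r3: issue@5 deps=(2,None) exec_start@5 write@8
I5 add r4: issue@6 deps=(4,2) exec_start@8 write@10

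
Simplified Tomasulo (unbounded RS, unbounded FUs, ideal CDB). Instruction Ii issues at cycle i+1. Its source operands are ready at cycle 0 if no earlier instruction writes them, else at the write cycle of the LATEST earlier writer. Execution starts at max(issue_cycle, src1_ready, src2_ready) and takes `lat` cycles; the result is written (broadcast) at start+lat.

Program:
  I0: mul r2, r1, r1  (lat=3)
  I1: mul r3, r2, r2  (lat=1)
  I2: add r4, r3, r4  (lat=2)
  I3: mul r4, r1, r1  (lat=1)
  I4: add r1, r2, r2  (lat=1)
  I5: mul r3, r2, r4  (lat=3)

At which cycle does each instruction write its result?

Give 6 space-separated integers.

Answer: 4 5 7 5 6 9

Derivation:
I0 mul r2: issue@1 deps=(None,None) exec_start@1 write@4
I1 mul r3: issue@2 deps=(0,0) exec_start@4 write@5
I2 add r4: issue@3 deps=(1,None) exec_start@5 write@7
I3 mul r4: issue@4 deps=(None,None) exec_start@4 write@5
I4 add r1: issue@5 deps=(0,0) exec_start@5 write@6
I5 mul r3: issue@6 deps=(0,3) exec_start@6 write@9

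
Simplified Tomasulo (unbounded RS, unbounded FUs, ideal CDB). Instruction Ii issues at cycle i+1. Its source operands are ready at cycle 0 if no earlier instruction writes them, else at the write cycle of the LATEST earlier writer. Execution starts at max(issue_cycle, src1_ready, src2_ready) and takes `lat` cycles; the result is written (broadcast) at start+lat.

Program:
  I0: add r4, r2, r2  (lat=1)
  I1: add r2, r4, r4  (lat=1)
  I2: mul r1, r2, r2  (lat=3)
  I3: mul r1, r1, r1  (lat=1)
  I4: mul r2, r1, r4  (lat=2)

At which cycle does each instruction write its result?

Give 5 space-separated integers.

Answer: 2 3 6 7 9

Derivation:
I0 add r4: issue@1 deps=(None,None) exec_start@1 write@2
I1 add r2: issue@2 deps=(0,0) exec_start@2 write@3
I2 mul r1: issue@3 deps=(1,1) exec_start@3 write@6
I3 mul r1: issue@4 deps=(2,2) exec_start@6 write@7
I4 mul r2: issue@5 deps=(3,0) exec_start@7 write@9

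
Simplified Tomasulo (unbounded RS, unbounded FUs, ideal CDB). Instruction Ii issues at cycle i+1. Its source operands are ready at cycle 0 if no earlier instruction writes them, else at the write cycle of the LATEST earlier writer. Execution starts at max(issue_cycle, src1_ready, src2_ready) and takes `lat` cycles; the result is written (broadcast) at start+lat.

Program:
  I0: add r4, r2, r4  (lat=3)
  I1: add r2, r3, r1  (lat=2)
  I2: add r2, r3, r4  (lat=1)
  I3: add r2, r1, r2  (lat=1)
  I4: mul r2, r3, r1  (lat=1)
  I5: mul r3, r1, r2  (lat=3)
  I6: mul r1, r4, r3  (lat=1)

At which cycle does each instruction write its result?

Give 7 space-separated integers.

I0 add r4: issue@1 deps=(None,None) exec_start@1 write@4
I1 add r2: issue@2 deps=(None,None) exec_start@2 write@4
I2 add r2: issue@3 deps=(None,0) exec_start@4 write@5
I3 add r2: issue@4 deps=(None,2) exec_start@5 write@6
I4 mul r2: issue@5 deps=(None,None) exec_start@5 write@6
I5 mul r3: issue@6 deps=(None,4) exec_start@6 write@9
I6 mul r1: issue@7 deps=(0,5) exec_start@9 write@10

Answer: 4 4 5 6 6 9 10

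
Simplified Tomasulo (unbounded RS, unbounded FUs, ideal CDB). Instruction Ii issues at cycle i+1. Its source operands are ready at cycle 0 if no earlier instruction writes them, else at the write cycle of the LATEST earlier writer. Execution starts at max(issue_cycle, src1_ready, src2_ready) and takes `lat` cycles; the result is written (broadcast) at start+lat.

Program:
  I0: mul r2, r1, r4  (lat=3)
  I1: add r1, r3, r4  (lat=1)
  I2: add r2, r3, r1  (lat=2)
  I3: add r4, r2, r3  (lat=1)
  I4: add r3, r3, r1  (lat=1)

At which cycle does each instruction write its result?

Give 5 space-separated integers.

I0 mul r2: issue@1 deps=(None,None) exec_start@1 write@4
I1 add r1: issue@2 deps=(None,None) exec_start@2 write@3
I2 add r2: issue@3 deps=(None,1) exec_start@3 write@5
I3 add r4: issue@4 deps=(2,None) exec_start@5 write@6
I4 add r3: issue@5 deps=(None,1) exec_start@5 write@6

Answer: 4 3 5 6 6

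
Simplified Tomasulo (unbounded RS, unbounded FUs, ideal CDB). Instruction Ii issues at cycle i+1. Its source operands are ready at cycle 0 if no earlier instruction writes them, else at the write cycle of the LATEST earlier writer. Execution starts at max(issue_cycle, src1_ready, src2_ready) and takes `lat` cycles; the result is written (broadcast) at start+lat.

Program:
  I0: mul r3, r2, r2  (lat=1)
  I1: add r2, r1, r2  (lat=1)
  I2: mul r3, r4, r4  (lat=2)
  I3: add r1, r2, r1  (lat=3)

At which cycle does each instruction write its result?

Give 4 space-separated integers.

Answer: 2 3 5 7

Derivation:
I0 mul r3: issue@1 deps=(None,None) exec_start@1 write@2
I1 add r2: issue@2 deps=(None,None) exec_start@2 write@3
I2 mul r3: issue@3 deps=(None,None) exec_start@3 write@5
I3 add r1: issue@4 deps=(1,None) exec_start@4 write@7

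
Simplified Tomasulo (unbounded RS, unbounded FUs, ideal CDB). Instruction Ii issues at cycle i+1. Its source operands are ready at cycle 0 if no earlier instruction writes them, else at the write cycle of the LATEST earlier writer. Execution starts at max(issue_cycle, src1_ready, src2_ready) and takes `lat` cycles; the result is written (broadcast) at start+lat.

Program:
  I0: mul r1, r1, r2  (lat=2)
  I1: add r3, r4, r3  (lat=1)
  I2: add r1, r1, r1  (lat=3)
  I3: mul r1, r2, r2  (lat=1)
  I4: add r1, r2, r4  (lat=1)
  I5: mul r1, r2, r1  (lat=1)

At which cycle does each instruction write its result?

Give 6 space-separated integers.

Answer: 3 3 6 5 6 7

Derivation:
I0 mul r1: issue@1 deps=(None,None) exec_start@1 write@3
I1 add r3: issue@2 deps=(None,None) exec_start@2 write@3
I2 add r1: issue@3 deps=(0,0) exec_start@3 write@6
I3 mul r1: issue@4 deps=(None,None) exec_start@4 write@5
I4 add r1: issue@5 deps=(None,None) exec_start@5 write@6
I5 mul r1: issue@6 deps=(None,4) exec_start@6 write@7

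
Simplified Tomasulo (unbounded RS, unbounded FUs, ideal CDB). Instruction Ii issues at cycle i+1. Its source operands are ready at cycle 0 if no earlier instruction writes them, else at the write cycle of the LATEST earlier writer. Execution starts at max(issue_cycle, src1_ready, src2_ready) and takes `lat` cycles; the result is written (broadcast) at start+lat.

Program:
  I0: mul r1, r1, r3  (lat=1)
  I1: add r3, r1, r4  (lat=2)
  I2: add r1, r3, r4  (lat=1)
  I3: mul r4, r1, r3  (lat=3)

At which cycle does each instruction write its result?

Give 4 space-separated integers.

I0 mul r1: issue@1 deps=(None,None) exec_start@1 write@2
I1 add r3: issue@2 deps=(0,None) exec_start@2 write@4
I2 add r1: issue@3 deps=(1,None) exec_start@4 write@5
I3 mul r4: issue@4 deps=(2,1) exec_start@5 write@8

Answer: 2 4 5 8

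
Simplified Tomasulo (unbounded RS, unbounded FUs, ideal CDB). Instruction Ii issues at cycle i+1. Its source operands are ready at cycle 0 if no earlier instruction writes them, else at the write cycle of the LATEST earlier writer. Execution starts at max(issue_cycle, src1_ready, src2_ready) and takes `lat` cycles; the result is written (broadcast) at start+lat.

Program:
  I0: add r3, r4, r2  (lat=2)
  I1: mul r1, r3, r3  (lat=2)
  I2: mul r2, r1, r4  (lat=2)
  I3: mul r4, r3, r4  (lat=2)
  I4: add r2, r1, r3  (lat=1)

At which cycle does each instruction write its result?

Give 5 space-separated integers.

Answer: 3 5 7 6 6

Derivation:
I0 add r3: issue@1 deps=(None,None) exec_start@1 write@3
I1 mul r1: issue@2 deps=(0,0) exec_start@3 write@5
I2 mul r2: issue@3 deps=(1,None) exec_start@5 write@7
I3 mul r4: issue@4 deps=(0,None) exec_start@4 write@6
I4 add r2: issue@5 deps=(1,0) exec_start@5 write@6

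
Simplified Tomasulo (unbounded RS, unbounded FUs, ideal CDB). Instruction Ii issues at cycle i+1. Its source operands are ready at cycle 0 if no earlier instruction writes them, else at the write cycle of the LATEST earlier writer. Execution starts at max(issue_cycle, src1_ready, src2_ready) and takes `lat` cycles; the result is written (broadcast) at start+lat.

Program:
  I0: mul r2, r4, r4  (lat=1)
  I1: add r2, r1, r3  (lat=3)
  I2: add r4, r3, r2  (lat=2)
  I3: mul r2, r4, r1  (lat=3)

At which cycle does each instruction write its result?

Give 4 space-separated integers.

I0 mul r2: issue@1 deps=(None,None) exec_start@1 write@2
I1 add r2: issue@2 deps=(None,None) exec_start@2 write@5
I2 add r4: issue@3 deps=(None,1) exec_start@5 write@7
I3 mul r2: issue@4 deps=(2,None) exec_start@7 write@10

Answer: 2 5 7 10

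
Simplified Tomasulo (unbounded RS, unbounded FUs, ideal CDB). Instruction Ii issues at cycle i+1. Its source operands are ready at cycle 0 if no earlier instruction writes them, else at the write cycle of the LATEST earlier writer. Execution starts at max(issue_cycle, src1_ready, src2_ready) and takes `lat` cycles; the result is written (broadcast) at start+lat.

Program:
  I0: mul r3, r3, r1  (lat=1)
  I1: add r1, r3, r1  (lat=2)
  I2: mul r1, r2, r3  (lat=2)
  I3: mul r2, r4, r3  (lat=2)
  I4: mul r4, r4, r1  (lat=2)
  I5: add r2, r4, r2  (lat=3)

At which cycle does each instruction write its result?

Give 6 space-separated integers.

Answer: 2 4 5 6 7 10

Derivation:
I0 mul r3: issue@1 deps=(None,None) exec_start@1 write@2
I1 add r1: issue@2 deps=(0,None) exec_start@2 write@4
I2 mul r1: issue@3 deps=(None,0) exec_start@3 write@5
I3 mul r2: issue@4 deps=(None,0) exec_start@4 write@6
I4 mul r4: issue@5 deps=(None,2) exec_start@5 write@7
I5 add r2: issue@6 deps=(4,3) exec_start@7 write@10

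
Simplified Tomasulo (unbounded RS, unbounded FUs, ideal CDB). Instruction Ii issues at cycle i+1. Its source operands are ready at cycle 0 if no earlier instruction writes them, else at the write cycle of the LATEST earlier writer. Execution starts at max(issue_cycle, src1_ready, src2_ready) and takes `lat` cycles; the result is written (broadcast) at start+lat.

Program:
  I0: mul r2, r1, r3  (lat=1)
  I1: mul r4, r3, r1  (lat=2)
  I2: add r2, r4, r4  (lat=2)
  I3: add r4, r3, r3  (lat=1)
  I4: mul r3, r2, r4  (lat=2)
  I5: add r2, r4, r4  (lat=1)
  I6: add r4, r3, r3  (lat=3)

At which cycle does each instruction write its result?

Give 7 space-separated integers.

I0 mul r2: issue@1 deps=(None,None) exec_start@1 write@2
I1 mul r4: issue@2 deps=(None,None) exec_start@2 write@4
I2 add r2: issue@3 deps=(1,1) exec_start@4 write@6
I3 add r4: issue@4 deps=(None,None) exec_start@4 write@5
I4 mul r3: issue@5 deps=(2,3) exec_start@6 write@8
I5 add r2: issue@6 deps=(3,3) exec_start@6 write@7
I6 add r4: issue@7 deps=(4,4) exec_start@8 write@11

Answer: 2 4 6 5 8 7 11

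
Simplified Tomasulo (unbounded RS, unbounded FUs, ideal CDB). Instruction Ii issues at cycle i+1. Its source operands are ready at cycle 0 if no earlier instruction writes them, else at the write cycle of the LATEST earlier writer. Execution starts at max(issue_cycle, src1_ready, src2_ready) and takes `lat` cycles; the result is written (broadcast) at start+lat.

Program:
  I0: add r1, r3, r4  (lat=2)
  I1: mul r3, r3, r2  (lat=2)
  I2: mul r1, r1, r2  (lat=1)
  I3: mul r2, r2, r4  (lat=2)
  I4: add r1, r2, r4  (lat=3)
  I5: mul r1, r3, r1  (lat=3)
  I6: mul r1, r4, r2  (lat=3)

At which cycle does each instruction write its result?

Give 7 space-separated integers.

I0 add r1: issue@1 deps=(None,None) exec_start@1 write@3
I1 mul r3: issue@2 deps=(None,None) exec_start@2 write@4
I2 mul r1: issue@3 deps=(0,None) exec_start@3 write@4
I3 mul r2: issue@4 deps=(None,None) exec_start@4 write@6
I4 add r1: issue@5 deps=(3,None) exec_start@6 write@9
I5 mul r1: issue@6 deps=(1,4) exec_start@9 write@12
I6 mul r1: issue@7 deps=(None,3) exec_start@7 write@10

Answer: 3 4 4 6 9 12 10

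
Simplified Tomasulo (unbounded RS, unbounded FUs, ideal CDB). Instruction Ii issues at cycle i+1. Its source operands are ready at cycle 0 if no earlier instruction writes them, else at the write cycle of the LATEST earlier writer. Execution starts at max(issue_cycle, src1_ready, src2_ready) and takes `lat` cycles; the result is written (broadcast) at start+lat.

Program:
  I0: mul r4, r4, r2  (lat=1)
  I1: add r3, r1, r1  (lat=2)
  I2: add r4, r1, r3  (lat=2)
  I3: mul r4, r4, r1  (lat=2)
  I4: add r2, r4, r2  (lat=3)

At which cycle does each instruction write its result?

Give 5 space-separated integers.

I0 mul r4: issue@1 deps=(None,None) exec_start@1 write@2
I1 add r3: issue@2 deps=(None,None) exec_start@2 write@4
I2 add r4: issue@3 deps=(None,1) exec_start@4 write@6
I3 mul r4: issue@4 deps=(2,None) exec_start@6 write@8
I4 add r2: issue@5 deps=(3,None) exec_start@8 write@11

Answer: 2 4 6 8 11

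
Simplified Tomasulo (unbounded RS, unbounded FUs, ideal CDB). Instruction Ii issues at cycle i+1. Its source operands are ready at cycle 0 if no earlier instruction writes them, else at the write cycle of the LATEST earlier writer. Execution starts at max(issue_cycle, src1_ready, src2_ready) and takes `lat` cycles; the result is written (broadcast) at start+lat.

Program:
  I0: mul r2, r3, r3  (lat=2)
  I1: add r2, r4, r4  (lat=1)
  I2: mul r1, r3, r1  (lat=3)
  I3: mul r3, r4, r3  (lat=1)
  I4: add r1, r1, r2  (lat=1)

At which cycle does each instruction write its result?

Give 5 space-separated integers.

I0 mul r2: issue@1 deps=(None,None) exec_start@1 write@3
I1 add r2: issue@2 deps=(None,None) exec_start@2 write@3
I2 mul r1: issue@3 deps=(None,None) exec_start@3 write@6
I3 mul r3: issue@4 deps=(None,None) exec_start@4 write@5
I4 add r1: issue@5 deps=(2,1) exec_start@6 write@7

Answer: 3 3 6 5 7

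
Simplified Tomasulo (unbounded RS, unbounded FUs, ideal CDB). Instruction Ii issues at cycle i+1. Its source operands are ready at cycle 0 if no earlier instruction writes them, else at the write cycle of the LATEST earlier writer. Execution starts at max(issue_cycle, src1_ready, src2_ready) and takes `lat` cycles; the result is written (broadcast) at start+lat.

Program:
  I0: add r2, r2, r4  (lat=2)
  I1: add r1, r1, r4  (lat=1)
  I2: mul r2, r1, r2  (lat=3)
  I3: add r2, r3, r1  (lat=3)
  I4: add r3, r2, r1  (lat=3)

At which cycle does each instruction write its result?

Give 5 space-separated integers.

Answer: 3 3 6 7 10

Derivation:
I0 add r2: issue@1 deps=(None,None) exec_start@1 write@3
I1 add r1: issue@2 deps=(None,None) exec_start@2 write@3
I2 mul r2: issue@3 deps=(1,0) exec_start@3 write@6
I3 add r2: issue@4 deps=(None,1) exec_start@4 write@7
I4 add r3: issue@5 deps=(3,1) exec_start@7 write@10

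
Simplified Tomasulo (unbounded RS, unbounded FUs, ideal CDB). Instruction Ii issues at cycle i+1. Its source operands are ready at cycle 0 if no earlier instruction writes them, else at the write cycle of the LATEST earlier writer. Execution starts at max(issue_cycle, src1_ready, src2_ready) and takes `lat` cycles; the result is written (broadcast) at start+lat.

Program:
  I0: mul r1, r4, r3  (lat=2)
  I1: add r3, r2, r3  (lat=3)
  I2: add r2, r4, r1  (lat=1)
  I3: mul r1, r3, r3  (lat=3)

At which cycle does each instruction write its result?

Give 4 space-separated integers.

I0 mul r1: issue@1 deps=(None,None) exec_start@1 write@3
I1 add r3: issue@2 deps=(None,None) exec_start@2 write@5
I2 add r2: issue@3 deps=(None,0) exec_start@3 write@4
I3 mul r1: issue@4 deps=(1,1) exec_start@5 write@8

Answer: 3 5 4 8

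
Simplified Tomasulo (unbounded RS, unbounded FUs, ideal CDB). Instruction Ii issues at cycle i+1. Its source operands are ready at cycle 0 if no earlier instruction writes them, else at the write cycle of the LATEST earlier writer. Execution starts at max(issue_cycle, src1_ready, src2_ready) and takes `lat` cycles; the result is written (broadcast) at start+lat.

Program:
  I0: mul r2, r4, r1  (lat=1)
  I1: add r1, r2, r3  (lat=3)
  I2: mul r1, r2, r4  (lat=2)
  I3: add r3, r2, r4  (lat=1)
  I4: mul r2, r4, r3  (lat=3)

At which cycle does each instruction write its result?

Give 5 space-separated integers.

I0 mul r2: issue@1 deps=(None,None) exec_start@1 write@2
I1 add r1: issue@2 deps=(0,None) exec_start@2 write@5
I2 mul r1: issue@3 deps=(0,None) exec_start@3 write@5
I3 add r3: issue@4 deps=(0,None) exec_start@4 write@5
I4 mul r2: issue@5 deps=(None,3) exec_start@5 write@8

Answer: 2 5 5 5 8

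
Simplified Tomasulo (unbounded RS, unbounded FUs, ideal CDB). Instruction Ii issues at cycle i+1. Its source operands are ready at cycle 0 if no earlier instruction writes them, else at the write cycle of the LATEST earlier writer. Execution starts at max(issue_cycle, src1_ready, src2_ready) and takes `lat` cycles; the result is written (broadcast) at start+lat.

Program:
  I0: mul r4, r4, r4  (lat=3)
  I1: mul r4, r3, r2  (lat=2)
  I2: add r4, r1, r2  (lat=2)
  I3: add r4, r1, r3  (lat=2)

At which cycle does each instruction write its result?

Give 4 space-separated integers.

Answer: 4 4 5 6

Derivation:
I0 mul r4: issue@1 deps=(None,None) exec_start@1 write@4
I1 mul r4: issue@2 deps=(None,None) exec_start@2 write@4
I2 add r4: issue@3 deps=(None,None) exec_start@3 write@5
I3 add r4: issue@4 deps=(None,None) exec_start@4 write@6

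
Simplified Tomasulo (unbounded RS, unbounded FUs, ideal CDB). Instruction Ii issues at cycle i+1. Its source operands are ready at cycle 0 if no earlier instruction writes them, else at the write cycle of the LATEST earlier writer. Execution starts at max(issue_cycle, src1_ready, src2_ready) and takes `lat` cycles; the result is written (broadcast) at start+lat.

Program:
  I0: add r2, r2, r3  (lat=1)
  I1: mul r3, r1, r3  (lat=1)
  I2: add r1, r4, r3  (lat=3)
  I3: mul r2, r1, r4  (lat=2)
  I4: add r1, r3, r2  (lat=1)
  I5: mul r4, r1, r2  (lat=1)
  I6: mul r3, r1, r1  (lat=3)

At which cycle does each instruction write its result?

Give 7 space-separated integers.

I0 add r2: issue@1 deps=(None,None) exec_start@1 write@2
I1 mul r3: issue@2 deps=(None,None) exec_start@2 write@3
I2 add r1: issue@3 deps=(None,1) exec_start@3 write@6
I3 mul r2: issue@4 deps=(2,None) exec_start@6 write@8
I4 add r1: issue@5 deps=(1,3) exec_start@8 write@9
I5 mul r4: issue@6 deps=(4,3) exec_start@9 write@10
I6 mul r3: issue@7 deps=(4,4) exec_start@9 write@12

Answer: 2 3 6 8 9 10 12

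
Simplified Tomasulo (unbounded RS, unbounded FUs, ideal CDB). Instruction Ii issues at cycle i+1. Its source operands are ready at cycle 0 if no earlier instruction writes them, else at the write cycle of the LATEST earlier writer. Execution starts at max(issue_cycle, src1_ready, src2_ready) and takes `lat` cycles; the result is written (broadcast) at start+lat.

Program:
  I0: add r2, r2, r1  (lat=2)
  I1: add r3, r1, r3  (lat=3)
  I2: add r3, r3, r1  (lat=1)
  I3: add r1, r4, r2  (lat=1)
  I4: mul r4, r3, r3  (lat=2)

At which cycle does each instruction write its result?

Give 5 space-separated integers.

Answer: 3 5 6 5 8

Derivation:
I0 add r2: issue@1 deps=(None,None) exec_start@1 write@3
I1 add r3: issue@2 deps=(None,None) exec_start@2 write@5
I2 add r3: issue@3 deps=(1,None) exec_start@5 write@6
I3 add r1: issue@4 deps=(None,0) exec_start@4 write@5
I4 mul r4: issue@5 deps=(2,2) exec_start@6 write@8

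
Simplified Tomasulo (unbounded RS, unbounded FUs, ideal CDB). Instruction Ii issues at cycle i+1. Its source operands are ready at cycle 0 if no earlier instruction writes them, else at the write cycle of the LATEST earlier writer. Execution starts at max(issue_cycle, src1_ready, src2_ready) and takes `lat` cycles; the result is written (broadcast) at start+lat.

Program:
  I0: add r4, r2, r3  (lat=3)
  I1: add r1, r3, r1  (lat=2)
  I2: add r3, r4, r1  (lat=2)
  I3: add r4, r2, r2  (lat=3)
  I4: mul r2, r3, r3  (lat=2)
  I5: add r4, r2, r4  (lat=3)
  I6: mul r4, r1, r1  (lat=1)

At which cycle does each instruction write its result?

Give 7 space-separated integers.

I0 add r4: issue@1 deps=(None,None) exec_start@1 write@4
I1 add r1: issue@2 deps=(None,None) exec_start@2 write@4
I2 add r3: issue@3 deps=(0,1) exec_start@4 write@6
I3 add r4: issue@4 deps=(None,None) exec_start@4 write@7
I4 mul r2: issue@5 deps=(2,2) exec_start@6 write@8
I5 add r4: issue@6 deps=(4,3) exec_start@8 write@11
I6 mul r4: issue@7 deps=(1,1) exec_start@7 write@8

Answer: 4 4 6 7 8 11 8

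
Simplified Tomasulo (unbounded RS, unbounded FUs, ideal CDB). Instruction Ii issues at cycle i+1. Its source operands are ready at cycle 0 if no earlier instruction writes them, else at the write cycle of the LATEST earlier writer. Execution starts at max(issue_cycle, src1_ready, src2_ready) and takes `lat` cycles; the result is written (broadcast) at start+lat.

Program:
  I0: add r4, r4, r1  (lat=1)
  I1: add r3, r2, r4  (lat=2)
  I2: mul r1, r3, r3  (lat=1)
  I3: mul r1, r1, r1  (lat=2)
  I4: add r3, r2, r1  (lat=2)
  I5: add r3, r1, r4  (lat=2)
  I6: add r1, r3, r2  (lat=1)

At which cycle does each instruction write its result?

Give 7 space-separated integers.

Answer: 2 4 5 7 9 9 10

Derivation:
I0 add r4: issue@1 deps=(None,None) exec_start@1 write@2
I1 add r3: issue@2 deps=(None,0) exec_start@2 write@4
I2 mul r1: issue@3 deps=(1,1) exec_start@4 write@5
I3 mul r1: issue@4 deps=(2,2) exec_start@5 write@7
I4 add r3: issue@5 deps=(None,3) exec_start@7 write@9
I5 add r3: issue@6 deps=(3,0) exec_start@7 write@9
I6 add r1: issue@7 deps=(5,None) exec_start@9 write@10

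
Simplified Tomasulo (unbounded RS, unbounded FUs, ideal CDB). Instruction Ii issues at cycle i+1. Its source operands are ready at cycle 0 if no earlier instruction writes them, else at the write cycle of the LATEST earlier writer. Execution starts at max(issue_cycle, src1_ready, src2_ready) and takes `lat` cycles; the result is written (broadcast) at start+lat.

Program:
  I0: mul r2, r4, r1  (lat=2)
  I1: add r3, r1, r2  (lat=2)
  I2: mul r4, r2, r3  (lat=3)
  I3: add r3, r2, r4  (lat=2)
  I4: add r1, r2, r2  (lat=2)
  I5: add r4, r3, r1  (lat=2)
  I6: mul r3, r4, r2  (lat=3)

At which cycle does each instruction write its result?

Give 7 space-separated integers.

I0 mul r2: issue@1 deps=(None,None) exec_start@1 write@3
I1 add r3: issue@2 deps=(None,0) exec_start@3 write@5
I2 mul r4: issue@3 deps=(0,1) exec_start@5 write@8
I3 add r3: issue@4 deps=(0,2) exec_start@8 write@10
I4 add r1: issue@5 deps=(0,0) exec_start@5 write@7
I5 add r4: issue@6 deps=(3,4) exec_start@10 write@12
I6 mul r3: issue@7 deps=(5,0) exec_start@12 write@15

Answer: 3 5 8 10 7 12 15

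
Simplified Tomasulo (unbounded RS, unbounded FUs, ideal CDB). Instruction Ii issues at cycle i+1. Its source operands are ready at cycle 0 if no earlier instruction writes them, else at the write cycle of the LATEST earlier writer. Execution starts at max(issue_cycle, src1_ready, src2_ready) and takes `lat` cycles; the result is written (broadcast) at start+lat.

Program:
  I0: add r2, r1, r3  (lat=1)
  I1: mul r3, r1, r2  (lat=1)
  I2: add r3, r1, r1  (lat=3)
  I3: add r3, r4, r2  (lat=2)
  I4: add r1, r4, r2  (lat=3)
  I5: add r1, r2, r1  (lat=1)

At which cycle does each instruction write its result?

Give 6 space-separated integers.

Answer: 2 3 6 6 8 9

Derivation:
I0 add r2: issue@1 deps=(None,None) exec_start@1 write@2
I1 mul r3: issue@2 deps=(None,0) exec_start@2 write@3
I2 add r3: issue@3 deps=(None,None) exec_start@3 write@6
I3 add r3: issue@4 deps=(None,0) exec_start@4 write@6
I4 add r1: issue@5 deps=(None,0) exec_start@5 write@8
I5 add r1: issue@6 deps=(0,4) exec_start@8 write@9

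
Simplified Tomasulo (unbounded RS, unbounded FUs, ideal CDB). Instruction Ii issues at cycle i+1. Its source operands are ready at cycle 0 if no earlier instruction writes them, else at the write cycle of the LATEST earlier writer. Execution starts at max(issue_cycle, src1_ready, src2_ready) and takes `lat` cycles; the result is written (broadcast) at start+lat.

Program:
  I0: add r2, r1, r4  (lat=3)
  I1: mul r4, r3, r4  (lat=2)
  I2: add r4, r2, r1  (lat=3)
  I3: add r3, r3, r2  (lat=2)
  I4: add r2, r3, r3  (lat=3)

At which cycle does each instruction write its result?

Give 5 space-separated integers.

I0 add r2: issue@1 deps=(None,None) exec_start@1 write@4
I1 mul r4: issue@2 deps=(None,None) exec_start@2 write@4
I2 add r4: issue@3 deps=(0,None) exec_start@4 write@7
I3 add r3: issue@4 deps=(None,0) exec_start@4 write@6
I4 add r2: issue@5 deps=(3,3) exec_start@6 write@9

Answer: 4 4 7 6 9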